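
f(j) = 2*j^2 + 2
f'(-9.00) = -36.00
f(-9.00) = 164.00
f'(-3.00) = -12.00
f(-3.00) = 20.00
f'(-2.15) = -8.60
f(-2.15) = 11.24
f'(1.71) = 6.84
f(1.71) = 7.85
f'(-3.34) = -13.36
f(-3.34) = 24.31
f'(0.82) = 3.28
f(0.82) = 3.34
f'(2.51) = 10.04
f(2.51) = 14.60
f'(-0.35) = -1.40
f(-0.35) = 2.24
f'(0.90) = 3.60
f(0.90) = 3.62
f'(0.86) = 3.44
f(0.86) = 3.48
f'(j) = 4*j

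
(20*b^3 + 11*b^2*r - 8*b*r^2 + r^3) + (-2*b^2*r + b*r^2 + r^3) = 20*b^3 + 9*b^2*r - 7*b*r^2 + 2*r^3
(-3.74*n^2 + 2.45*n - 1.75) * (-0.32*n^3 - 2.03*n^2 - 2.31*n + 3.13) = 1.1968*n^5 + 6.8082*n^4 + 4.2259*n^3 - 13.8132*n^2 + 11.711*n - 5.4775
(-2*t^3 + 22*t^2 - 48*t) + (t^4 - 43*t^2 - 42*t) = t^4 - 2*t^3 - 21*t^2 - 90*t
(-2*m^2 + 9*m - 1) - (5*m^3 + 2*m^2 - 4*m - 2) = -5*m^3 - 4*m^2 + 13*m + 1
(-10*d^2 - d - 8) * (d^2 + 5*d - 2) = -10*d^4 - 51*d^3 + 7*d^2 - 38*d + 16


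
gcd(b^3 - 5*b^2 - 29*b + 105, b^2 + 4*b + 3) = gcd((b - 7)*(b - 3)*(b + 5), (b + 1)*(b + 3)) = 1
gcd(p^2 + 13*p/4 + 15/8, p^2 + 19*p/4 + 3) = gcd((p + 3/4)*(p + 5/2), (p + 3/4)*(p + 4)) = p + 3/4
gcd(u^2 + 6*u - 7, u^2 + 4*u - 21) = u + 7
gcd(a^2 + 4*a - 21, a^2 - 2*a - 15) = 1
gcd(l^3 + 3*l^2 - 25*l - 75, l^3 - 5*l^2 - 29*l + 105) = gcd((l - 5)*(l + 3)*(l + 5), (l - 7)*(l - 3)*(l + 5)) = l + 5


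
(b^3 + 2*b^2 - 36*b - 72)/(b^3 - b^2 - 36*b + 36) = (b + 2)/(b - 1)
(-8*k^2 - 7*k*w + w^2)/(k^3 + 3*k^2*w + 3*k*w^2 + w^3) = (-8*k + w)/(k^2 + 2*k*w + w^2)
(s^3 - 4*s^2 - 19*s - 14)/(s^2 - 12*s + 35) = (s^2 + 3*s + 2)/(s - 5)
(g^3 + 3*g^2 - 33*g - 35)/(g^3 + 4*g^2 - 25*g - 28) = (g - 5)/(g - 4)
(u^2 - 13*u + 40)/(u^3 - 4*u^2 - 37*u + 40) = (u - 5)/(u^2 + 4*u - 5)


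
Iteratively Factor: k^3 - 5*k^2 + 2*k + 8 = (k - 2)*(k^2 - 3*k - 4) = (k - 2)*(k + 1)*(k - 4)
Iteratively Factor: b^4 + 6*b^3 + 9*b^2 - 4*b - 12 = (b - 1)*(b^3 + 7*b^2 + 16*b + 12) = (b - 1)*(b + 2)*(b^2 + 5*b + 6) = (b - 1)*(b + 2)^2*(b + 3)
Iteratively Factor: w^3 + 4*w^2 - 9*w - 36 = (w + 4)*(w^2 - 9) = (w - 3)*(w + 4)*(w + 3)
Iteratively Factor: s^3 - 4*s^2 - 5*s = (s + 1)*(s^2 - 5*s) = s*(s + 1)*(s - 5)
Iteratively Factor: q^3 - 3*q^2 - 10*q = (q - 5)*(q^2 + 2*q) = (q - 5)*(q + 2)*(q)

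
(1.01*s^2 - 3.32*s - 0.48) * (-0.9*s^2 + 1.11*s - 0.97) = -0.909*s^4 + 4.1091*s^3 - 4.2329*s^2 + 2.6876*s + 0.4656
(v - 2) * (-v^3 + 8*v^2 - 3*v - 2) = -v^4 + 10*v^3 - 19*v^2 + 4*v + 4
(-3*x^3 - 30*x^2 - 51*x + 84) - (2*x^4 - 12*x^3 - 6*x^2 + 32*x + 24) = -2*x^4 + 9*x^3 - 24*x^2 - 83*x + 60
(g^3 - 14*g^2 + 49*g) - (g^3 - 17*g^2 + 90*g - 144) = 3*g^2 - 41*g + 144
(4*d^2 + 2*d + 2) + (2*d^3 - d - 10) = 2*d^3 + 4*d^2 + d - 8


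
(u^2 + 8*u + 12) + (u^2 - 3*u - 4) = 2*u^2 + 5*u + 8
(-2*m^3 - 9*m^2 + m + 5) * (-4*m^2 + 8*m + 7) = 8*m^5 + 20*m^4 - 90*m^3 - 75*m^2 + 47*m + 35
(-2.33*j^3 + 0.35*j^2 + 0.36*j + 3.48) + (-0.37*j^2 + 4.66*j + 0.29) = -2.33*j^3 - 0.02*j^2 + 5.02*j + 3.77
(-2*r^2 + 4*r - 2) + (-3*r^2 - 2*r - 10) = -5*r^2 + 2*r - 12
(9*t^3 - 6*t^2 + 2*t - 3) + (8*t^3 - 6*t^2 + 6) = 17*t^3 - 12*t^2 + 2*t + 3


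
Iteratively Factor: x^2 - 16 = (x + 4)*(x - 4)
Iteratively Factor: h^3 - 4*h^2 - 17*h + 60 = (h + 4)*(h^2 - 8*h + 15) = (h - 3)*(h + 4)*(h - 5)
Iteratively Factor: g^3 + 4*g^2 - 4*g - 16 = (g + 4)*(g^2 - 4) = (g - 2)*(g + 4)*(g + 2)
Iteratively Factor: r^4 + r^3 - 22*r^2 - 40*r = (r + 4)*(r^3 - 3*r^2 - 10*r) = r*(r + 4)*(r^2 - 3*r - 10) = r*(r - 5)*(r + 4)*(r + 2)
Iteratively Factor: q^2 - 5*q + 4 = (q - 1)*(q - 4)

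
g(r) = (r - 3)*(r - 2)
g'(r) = 2*r - 5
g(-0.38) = 8.04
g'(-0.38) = -5.76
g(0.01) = 5.95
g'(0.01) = -4.98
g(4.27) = 2.88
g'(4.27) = 3.54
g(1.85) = 0.17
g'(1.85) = -1.30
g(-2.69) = 26.69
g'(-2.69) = -10.38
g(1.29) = 1.21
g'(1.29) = -2.42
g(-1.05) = 12.35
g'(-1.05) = -7.10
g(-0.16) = 6.83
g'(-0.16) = -5.32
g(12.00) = 90.00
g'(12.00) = 19.00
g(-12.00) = 210.00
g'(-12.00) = -29.00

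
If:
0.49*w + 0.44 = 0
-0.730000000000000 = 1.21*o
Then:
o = -0.60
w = -0.90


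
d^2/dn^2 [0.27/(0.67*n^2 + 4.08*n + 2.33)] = (-0.242406*n^2 - 1.476144*n + 0.27*(1.34*n + 4.08)*(2.68*n + 8.16) - 0.842994)/(0.67*n^2 + 4.08*n + 2.33)^3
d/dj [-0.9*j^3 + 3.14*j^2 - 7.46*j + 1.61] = -2.7*j^2 + 6.28*j - 7.46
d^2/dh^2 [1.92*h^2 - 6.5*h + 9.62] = 3.84000000000000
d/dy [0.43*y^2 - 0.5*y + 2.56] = 0.86*y - 0.5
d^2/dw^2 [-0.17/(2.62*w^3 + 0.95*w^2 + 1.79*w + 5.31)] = ((2.6724*w + 0.323)*(2.62*w^3 + 0.95*w^2 + 1.79*w + 5.31) - 0.17*(7.86*w^2 + 1.9*w + 1.79)*(15.72*w^2 + 3.8*w + 3.58))/(2.62*w^3 + 0.95*w^2 + 1.79*w + 5.31)^3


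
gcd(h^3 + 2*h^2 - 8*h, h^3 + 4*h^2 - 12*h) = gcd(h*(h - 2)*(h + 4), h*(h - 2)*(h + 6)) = h^2 - 2*h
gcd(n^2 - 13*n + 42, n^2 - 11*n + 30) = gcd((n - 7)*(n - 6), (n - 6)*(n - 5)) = n - 6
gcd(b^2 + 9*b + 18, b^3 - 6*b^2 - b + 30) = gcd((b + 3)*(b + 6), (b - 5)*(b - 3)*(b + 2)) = 1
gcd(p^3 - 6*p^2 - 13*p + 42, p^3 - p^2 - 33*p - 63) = p^2 - 4*p - 21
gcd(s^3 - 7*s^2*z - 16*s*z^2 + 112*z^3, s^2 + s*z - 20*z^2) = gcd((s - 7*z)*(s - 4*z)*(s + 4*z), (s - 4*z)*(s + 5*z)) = -s + 4*z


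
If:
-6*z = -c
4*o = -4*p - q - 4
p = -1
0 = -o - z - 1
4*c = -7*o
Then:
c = 42/17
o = -24/17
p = -1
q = 96/17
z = 7/17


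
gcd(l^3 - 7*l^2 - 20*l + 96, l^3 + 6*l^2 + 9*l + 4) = l + 4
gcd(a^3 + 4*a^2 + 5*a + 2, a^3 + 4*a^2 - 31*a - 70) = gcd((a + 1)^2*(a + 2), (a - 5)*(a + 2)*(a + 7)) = a + 2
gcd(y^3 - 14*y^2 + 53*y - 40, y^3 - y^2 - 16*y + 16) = y - 1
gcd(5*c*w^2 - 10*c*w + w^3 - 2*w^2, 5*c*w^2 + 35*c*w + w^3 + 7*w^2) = 5*c*w + w^2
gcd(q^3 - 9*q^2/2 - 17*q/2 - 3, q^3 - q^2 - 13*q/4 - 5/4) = q^2 + 3*q/2 + 1/2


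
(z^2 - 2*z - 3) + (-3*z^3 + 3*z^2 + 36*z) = -3*z^3 + 4*z^2 + 34*z - 3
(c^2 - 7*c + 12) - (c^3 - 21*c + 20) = -c^3 + c^2 + 14*c - 8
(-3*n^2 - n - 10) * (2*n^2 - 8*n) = -6*n^4 + 22*n^3 - 12*n^2 + 80*n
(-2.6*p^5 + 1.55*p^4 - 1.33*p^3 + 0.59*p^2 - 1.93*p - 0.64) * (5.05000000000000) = -13.13*p^5 + 7.8275*p^4 - 6.7165*p^3 + 2.9795*p^2 - 9.7465*p - 3.232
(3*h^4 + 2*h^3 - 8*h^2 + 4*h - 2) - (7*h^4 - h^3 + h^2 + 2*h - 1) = -4*h^4 + 3*h^3 - 9*h^2 + 2*h - 1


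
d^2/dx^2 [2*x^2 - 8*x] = 4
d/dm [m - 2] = 1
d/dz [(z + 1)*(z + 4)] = 2*z + 5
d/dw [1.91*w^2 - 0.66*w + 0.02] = 3.82*w - 0.66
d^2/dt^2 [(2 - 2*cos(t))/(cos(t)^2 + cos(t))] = 2*(-2*(cos(t) - 1)*(2*cos(t) + 1)^2*sin(t)^2 + (cos(t) + 1)^2*cos(t)^3 + (cos(t) + 1)*(2*cos(t) + cos(2*t) - 4*cos(3*t) + 1)*cos(t)/2)/((cos(t) + 1)^3*cos(t)^3)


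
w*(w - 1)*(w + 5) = w^3 + 4*w^2 - 5*w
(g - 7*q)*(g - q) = g^2 - 8*g*q + 7*q^2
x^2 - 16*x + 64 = (x - 8)^2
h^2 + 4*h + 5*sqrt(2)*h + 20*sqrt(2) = (h + 4)*(h + 5*sqrt(2))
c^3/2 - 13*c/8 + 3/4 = (c/2 + 1)*(c - 3/2)*(c - 1/2)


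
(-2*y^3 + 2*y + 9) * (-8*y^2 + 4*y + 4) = 16*y^5 - 8*y^4 - 24*y^3 - 64*y^2 + 44*y + 36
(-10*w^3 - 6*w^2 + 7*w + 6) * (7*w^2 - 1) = -70*w^5 - 42*w^4 + 59*w^3 + 48*w^2 - 7*w - 6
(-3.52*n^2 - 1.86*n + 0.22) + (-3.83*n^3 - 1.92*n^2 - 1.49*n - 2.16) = -3.83*n^3 - 5.44*n^2 - 3.35*n - 1.94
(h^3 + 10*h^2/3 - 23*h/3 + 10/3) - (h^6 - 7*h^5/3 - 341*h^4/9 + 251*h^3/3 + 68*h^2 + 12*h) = -h^6 + 7*h^5/3 + 341*h^4/9 - 248*h^3/3 - 194*h^2/3 - 59*h/3 + 10/3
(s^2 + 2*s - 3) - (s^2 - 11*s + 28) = 13*s - 31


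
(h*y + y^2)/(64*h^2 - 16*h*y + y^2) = y*(h + y)/(64*h^2 - 16*h*y + y^2)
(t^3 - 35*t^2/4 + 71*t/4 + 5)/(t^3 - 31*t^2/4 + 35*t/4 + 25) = (4*t + 1)/(4*t + 5)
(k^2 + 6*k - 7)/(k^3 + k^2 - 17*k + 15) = (k + 7)/(k^2 + 2*k - 15)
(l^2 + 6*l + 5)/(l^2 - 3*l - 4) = (l + 5)/(l - 4)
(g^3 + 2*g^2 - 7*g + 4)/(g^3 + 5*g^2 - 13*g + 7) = (g + 4)/(g + 7)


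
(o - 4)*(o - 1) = o^2 - 5*o + 4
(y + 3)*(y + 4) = y^2 + 7*y + 12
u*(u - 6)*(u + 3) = u^3 - 3*u^2 - 18*u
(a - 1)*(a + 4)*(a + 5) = a^3 + 8*a^2 + 11*a - 20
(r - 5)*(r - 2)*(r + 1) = r^3 - 6*r^2 + 3*r + 10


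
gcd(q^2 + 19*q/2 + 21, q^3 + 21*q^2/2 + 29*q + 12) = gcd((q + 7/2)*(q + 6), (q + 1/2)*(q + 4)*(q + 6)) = q + 6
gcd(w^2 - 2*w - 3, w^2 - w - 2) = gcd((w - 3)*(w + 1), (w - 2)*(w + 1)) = w + 1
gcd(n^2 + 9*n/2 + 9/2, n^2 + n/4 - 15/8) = n + 3/2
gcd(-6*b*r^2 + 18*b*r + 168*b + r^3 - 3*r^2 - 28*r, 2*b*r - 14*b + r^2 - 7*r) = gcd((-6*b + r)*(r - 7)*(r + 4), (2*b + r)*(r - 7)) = r - 7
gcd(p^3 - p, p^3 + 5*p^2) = p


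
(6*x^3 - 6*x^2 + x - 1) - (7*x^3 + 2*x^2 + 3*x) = -x^3 - 8*x^2 - 2*x - 1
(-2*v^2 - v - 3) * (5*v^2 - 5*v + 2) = -10*v^4 + 5*v^3 - 14*v^2 + 13*v - 6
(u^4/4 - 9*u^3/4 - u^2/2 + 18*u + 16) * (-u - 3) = -u^5/4 + 3*u^4/2 + 29*u^3/4 - 33*u^2/2 - 70*u - 48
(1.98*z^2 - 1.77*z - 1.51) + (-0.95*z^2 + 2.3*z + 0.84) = 1.03*z^2 + 0.53*z - 0.67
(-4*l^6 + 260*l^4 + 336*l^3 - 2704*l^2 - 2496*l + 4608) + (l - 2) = -4*l^6 + 260*l^4 + 336*l^3 - 2704*l^2 - 2495*l + 4606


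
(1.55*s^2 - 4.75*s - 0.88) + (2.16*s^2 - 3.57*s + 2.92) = 3.71*s^2 - 8.32*s + 2.04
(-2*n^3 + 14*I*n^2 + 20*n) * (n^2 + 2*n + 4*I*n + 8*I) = -2*n^5 - 4*n^4 + 6*I*n^4 - 36*n^3 + 12*I*n^3 - 72*n^2 + 80*I*n^2 + 160*I*n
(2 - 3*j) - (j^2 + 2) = -j^2 - 3*j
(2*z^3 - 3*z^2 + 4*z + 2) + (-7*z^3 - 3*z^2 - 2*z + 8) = -5*z^3 - 6*z^2 + 2*z + 10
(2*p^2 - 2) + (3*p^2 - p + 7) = 5*p^2 - p + 5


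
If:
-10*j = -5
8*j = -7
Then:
No Solution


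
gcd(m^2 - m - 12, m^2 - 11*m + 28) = m - 4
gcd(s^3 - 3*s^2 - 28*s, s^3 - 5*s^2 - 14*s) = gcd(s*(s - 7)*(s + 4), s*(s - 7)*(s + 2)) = s^2 - 7*s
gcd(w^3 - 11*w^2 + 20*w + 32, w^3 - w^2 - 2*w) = w + 1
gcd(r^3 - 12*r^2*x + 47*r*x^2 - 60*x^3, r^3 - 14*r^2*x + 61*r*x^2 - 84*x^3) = r^2 - 7*r*x + 12*x^2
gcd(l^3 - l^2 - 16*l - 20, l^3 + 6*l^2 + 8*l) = l + 2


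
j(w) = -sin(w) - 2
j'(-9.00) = 0.91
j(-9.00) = -1.59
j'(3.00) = 0.99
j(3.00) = -2.14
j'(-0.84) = -0.67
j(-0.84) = -1.26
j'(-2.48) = 0.79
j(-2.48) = -1.39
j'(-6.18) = -0.99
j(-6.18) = -2.10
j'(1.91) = 0.33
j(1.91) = -2.94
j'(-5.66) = -0.81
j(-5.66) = -2.58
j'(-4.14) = 0.54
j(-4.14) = -2.84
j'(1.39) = -0.18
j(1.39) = -2.98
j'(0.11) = -0.99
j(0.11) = -2.11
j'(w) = -cos(w)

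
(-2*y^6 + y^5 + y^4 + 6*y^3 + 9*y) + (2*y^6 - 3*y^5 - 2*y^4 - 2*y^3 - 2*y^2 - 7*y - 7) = -2*y^5 - y^4 + 4*y^3 - 2*y^2 + 2*y - 7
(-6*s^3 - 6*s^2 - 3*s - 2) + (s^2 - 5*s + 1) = -6*s^3 - 5*s^2 - 8*s - 1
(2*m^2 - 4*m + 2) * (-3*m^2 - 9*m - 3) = -6*m^4 - 6*m^3 + 24*m^2 - 6*m - 6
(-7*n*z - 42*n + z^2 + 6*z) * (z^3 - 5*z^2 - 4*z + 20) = -7*n*z^4 - 7*n*z^3 + 238*n*z^2 + 28*n*z - 840*n + z^5 + z^4 - 34*z^3 - 4*z^2 + 120*z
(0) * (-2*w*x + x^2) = 0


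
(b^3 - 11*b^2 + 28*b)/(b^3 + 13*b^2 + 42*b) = (b^2 - 11*b + 28)/(b^2 + 13*b + 42)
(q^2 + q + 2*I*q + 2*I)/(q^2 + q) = (q + 2*I)/q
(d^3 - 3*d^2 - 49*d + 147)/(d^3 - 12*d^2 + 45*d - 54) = (d^2 - 49)/(d^2 - 9*d + 18)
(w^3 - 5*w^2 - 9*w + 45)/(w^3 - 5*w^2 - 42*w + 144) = (w^2 - 2*w - 15)/(w^2 - 2*w - 48)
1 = 1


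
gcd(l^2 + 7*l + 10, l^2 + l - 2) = l + 2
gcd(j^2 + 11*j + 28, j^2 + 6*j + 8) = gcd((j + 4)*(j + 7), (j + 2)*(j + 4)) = j + 4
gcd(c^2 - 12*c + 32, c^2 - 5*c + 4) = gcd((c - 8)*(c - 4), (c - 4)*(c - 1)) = c - 4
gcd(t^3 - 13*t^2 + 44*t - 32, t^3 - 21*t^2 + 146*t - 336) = t - 8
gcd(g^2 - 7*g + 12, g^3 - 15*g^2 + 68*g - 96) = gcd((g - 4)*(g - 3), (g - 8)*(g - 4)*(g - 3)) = g^2 - 7*g + 12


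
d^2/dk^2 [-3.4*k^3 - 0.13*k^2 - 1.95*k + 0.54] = -20.4*k - 0.26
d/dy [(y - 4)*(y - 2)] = 2*y - 6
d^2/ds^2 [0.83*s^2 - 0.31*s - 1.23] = 1.66000000000000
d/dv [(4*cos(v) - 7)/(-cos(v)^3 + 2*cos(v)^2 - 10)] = (-34*cos(v) + 29*cos(2*v)/2 - 2*cos(3*v) + 109/2)*sin(v)/(cos(v)^3 - 2*cos(v)^2 + 10)^2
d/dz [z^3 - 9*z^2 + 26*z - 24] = 3*z^2 - 18*z + 26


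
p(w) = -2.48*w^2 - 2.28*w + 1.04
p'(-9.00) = 42.36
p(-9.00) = -179.32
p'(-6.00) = 27.48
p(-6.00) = -74.56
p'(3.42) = -19.24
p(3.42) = -35.76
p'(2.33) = -13.84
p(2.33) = -17.74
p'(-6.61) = 30.51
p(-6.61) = -92.25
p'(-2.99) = 12.55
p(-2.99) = -14.31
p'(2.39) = -14.13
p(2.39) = -18.58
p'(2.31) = -13.74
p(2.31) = -17.46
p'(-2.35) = 9.38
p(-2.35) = -7.30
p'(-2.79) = 11.56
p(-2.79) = -11.90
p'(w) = -4.96*w - 2.28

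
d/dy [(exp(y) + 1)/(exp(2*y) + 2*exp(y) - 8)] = (-2*(exp(y) + 1)^2 + exp(2*y) + 2*exp(y) - 8)*exp(y)/(exp(2*y) + 2*exp(y) - 8)^2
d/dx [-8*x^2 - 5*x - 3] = -16*x - 5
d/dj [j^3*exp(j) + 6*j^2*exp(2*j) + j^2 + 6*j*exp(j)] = j^3*exp(j) + 12*j^2*exp(2*j) + 3*j^2*exp(j) + 12*j*exp(2*j) + 6*j*exp(j) + 2*j + 6*exp(j)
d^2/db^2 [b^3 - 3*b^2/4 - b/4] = 6*b - 3/2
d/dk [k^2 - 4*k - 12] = 2*k - 4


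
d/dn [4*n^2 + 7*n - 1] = 8*n + 7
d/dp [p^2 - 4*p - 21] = 2*p - 4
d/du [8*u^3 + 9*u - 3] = 24*u^2 + 9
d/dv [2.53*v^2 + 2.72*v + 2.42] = 5.06*v + 2.72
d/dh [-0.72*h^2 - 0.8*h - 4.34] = -1.44*h - 0.8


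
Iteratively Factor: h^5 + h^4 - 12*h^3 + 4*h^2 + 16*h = (h - 2)*(h^4 + 3*h^3 - 6*h^2 - 8*h) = (h - 2)^2*(h^3 + 5*h^2 + 4*h) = (h - 2)^2*(h + 1)*(h^2 + 4*h) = h*(h - 2)^2*(h + 1)*(h + 4)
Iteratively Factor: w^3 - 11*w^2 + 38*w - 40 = (w - 2)*(w^2 - 9*w + 20) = (w - 5)*(w - 2)*(w - 4)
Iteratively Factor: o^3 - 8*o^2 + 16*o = (o)*(o^2 - 8*o + 16) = o*(o - 4)*(o - 4)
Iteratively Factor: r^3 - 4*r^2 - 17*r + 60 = (r + 4)*(r^2 - 8*r + 15) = (r - 3)*(r + 4)*(r - 5)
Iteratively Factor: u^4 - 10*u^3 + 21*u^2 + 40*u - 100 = (u - 2)*(u^3 - 8*u^2 + 5*u + 50) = (u - 2)*(u + 2)*(u^2 - 10*u + 25) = (u - 5)*(u - 2)*(u + 2)*(u - 5)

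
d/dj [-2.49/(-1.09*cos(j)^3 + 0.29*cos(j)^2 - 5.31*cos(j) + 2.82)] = (8.1423*cos(j)^2 - 1.4442*cos(j) + 13.2219)*sin(j)/(1.09*cos(j)^3 - 0.29*cos(j)^2 + 5.31*cos(j) - 2.82)^2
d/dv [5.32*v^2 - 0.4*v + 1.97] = 10.64*v - 0.4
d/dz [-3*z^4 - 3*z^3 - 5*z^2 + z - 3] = -12*z^3 - 9*z^2 - 10*z + 1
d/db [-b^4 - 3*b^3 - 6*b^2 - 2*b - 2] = -4*b^3 - 9*b^2 - 12*b - 2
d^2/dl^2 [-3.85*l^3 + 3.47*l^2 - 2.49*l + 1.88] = 6.94 - 23.1*l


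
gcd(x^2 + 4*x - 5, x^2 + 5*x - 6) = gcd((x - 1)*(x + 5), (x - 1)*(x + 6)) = x - 1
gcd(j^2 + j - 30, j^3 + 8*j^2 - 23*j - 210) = j^2 + j - 30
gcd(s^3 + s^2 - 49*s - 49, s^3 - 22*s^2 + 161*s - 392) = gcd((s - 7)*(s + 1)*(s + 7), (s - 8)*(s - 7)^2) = s - 7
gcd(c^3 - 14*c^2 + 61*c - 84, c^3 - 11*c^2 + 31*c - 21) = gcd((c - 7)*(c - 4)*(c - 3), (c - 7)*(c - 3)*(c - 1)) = c^2 - 10*c + 21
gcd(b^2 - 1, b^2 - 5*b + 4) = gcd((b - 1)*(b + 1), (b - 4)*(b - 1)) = b - 1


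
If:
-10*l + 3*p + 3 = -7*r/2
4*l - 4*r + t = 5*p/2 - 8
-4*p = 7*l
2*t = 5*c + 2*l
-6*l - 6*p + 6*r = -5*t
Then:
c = -376/195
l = 32/39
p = -56/39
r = 106/39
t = -4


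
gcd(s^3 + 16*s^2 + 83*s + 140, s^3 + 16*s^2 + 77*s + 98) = s + 7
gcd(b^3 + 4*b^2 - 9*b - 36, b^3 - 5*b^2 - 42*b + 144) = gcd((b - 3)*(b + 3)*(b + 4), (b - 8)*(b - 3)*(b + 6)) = b - 3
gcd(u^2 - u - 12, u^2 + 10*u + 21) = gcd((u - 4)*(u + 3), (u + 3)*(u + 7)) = u + 3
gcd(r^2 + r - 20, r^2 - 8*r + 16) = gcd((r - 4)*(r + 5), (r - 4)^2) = r - 4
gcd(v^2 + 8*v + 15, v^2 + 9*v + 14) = 1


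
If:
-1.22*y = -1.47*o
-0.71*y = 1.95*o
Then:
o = 0.00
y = 0.00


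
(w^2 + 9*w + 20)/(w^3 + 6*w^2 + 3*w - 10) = (w + 4)/(w^2 + w - 2)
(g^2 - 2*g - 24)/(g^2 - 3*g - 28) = (g - 6)/(g - 7)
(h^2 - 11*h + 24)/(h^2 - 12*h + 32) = (h - 3)/(h - 4)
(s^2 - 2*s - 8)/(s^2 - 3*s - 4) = (s + 2)/(s + 1)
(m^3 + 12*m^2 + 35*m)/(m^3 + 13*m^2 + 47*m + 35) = m/(m + 1)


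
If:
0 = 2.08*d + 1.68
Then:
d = -0.81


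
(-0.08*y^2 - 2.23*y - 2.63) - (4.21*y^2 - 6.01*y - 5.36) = -4.29*y^2 + 3.78*y + 2.73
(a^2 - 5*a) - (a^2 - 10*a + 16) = 5*a - 16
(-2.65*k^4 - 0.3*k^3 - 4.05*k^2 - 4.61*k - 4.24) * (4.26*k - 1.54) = -11.289*k^5 + 2.803*k^4 - 16.791*k^3 - 13.4016*k^2 - 10.963*k + 6.5296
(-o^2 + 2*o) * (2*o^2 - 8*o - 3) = -2*o^4 + 12*o^3 - 13*o^2 - 6*o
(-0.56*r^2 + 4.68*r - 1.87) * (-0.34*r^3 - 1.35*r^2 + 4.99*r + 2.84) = 0.1904*r^5 - 0.8352*r^4 - 8.4766*r^3 + 24.2873*r^2 + 3.9599*r - 5.3108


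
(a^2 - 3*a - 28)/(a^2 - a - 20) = (a - 7)/(a - 5)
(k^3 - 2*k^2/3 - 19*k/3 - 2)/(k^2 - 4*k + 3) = (3*k^2 + 7*k + 2)/(3*(k - 1))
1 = 1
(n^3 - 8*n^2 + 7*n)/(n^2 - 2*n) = (n^2 - 8*n + 7)/(n - 2)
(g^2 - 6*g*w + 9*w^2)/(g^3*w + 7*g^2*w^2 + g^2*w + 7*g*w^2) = (g^2 - 6*g*w + 9*w^2)/(g*w*(g^2 + 7*g*w + g + 7*w))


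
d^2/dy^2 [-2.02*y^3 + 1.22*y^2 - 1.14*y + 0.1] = 2.44 - 12.12*y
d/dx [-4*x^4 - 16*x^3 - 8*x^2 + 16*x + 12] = -16*x^3 - 48*x^2 - 16*x + 16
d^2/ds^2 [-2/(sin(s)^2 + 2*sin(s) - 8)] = 4*(2*sin(s)^4 + 3*sin(s)^3 + 15*sin(s)^2 + 2*sin(s) - 12)/(sin(s)^2 + 2*sin(s) - 8)^3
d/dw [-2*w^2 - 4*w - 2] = -4*w - 4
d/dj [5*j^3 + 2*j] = 15*j^2 + 2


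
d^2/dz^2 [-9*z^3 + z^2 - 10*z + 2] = 2 - 54*z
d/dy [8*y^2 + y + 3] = 16*y + 1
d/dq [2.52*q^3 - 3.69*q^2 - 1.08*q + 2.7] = 7.56*q^2 - 7.38*q - 1.08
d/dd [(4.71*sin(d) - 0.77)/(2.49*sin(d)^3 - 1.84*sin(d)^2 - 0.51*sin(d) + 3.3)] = (-23.4558*sin(d)^3 + 14.4183*sin(d)^2 - 2.8336*sin(d) + 15.1503)*cos(d)/(6.2001*sin(d)^6 - 9.1632*sin(d)^5 + 0.8458*sin(d)^4 + 18.3108*sin(d)^3 - 11.8839*sin(d)^2 - 3.366*sin(d) + 10.89)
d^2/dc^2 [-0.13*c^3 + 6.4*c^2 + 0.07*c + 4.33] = 12.8 - 0.78*c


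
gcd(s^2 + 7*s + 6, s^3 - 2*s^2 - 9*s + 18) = 1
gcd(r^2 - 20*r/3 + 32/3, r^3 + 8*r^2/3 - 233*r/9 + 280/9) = r - 8/3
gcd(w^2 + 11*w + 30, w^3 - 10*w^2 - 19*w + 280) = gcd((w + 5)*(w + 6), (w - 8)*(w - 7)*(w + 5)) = w + 5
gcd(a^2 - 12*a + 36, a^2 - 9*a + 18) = a - 6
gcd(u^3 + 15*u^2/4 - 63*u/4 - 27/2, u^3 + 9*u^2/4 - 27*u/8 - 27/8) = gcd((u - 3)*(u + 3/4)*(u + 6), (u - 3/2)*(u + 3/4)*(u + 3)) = u + 3/4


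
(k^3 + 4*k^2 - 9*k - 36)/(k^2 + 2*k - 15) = (k^2 + 7*k + 12)/(k + 5)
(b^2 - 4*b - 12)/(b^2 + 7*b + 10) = (b - 6)/(b + 5)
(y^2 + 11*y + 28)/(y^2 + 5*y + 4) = (y + 7)/(y + 1)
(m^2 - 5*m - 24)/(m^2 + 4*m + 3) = (m - 8)/(m + 1)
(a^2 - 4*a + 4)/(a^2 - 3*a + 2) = (a - 2)/(a - 1)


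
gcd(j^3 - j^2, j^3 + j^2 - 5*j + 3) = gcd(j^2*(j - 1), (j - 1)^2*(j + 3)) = j - 1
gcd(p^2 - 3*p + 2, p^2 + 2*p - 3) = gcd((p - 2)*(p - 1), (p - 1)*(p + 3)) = p - 1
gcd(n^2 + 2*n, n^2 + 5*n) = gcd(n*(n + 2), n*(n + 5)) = n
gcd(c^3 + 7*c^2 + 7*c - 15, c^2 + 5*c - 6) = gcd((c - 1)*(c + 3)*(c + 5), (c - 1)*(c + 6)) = c - 1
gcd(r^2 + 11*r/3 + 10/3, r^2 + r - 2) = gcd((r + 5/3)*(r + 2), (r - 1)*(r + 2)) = r + 2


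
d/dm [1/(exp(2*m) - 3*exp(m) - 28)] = (3 - 2*exp(m))*exp(m)/(-exp(2*m) + 3*exp(m) + 28)^2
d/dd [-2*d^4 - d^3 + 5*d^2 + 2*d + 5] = -8*d^3 - 3*d^2 + 10*d + 2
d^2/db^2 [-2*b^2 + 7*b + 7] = -4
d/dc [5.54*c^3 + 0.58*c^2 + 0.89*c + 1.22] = 16.62*c^2 + 1.16*c + 0.89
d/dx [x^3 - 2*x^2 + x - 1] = 3*x^2 - 4*x + 1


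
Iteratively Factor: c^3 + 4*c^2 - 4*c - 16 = (c + 2)*(c^2 + 2*c - 8) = (c - 2)*(c + 2)*(c + 4)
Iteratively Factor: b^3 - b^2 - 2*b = (b - 2)*(b^2 + b) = (b - 2)*(b + 1)*(b)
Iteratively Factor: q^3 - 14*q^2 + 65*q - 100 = (q - 4)*(q^2 - 10*q + 25) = (q - 5)*(q - 4)*(q - 5)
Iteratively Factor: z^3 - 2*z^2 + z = (z - 1)*(z^2 - z) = z*(z - 1)*(z - 1)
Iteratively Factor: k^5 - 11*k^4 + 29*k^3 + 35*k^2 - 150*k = (k + 2)*(k^4 - 13*k^3 + 55*k^2 - 75*k) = (k - 5)*(k + 2)*(k^3 - 8*k^2 + 15*k) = k*(k - 5)*(k + 2)*(k^2 - 8*k + 15) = k*(k - 5)*(k - 3)*(k + 2)*(k - 5)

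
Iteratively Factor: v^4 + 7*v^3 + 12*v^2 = (v + 4)*(v^3 + 3*v^2) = v*(v + 4)*(v^2 + 3*v) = v^2*(v + 4)*(v + 3)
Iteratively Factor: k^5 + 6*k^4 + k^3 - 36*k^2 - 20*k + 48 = (k - 1)*(k^4 + 7*k^3 + 8*k^2 - 28*k - 48) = (k - 1)*(k + 4)*(k^3 + 3*k^2 - 4*k - 12) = (k - 1)*(k + 2)*(k + 4)*(k^2 + k - 6) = (k - 2)*(k - 1)*(k + 2)*(k + 4)*(k + 3)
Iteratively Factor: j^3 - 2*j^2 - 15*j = (j)*(j^2 - 2*j - 15) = j*(j - 5)*(j + 3)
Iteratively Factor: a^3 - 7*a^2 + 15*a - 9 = (a - 1)*(a^2 - 6*a + 9) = (a - 3)*(a - 1)*(a - 3)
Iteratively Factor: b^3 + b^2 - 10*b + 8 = (b + 4)*(b^2 - 3*b + 2) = (b - 2)*(b + 4)*(b - 1)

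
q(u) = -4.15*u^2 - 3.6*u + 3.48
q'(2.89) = -27.59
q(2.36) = -28.13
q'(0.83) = -10.49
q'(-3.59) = 26.20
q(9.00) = -365.07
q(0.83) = -2.37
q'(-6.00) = 46.20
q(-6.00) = -124.32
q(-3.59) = -37.08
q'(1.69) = -17.63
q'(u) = -8.3*u - 3.6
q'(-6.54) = 50.68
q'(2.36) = -23.19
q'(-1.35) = 7.60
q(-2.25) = -9.43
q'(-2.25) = 15.08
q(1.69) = -14.46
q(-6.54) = -150.48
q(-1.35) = 0.78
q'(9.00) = -78.30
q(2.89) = -41.59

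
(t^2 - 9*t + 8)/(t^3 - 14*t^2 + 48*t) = (t - 1)/(t*(t - 6))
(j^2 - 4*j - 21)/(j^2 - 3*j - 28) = (j + 3)/(j + 4)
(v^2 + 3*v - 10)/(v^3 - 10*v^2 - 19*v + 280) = (v - 2)/(v^2 - 15*v + 56)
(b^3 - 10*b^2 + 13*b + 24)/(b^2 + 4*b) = (b^3 - 10*b^2 + 13*b + 24)/(b*(b + 4))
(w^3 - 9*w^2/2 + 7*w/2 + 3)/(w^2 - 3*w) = w - 3/2 - 1/w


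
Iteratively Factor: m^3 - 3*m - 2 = (m + 1)*(m^2 - m - 2) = (m + 1)^2*(m - 2)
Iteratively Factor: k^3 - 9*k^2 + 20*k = (k - 4)*(k^2 - 5*k) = k*(k - 4)*(k - 5)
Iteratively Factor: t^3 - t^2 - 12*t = (t)*(t^2 - t - 12) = t*(t + 3)*(t - 4)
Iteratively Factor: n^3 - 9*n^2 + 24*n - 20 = (n - 2)*(n^2 - 7*n + 10) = (n - 5)*(n - 2)*(n - 2)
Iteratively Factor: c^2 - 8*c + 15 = (c - 3)*(c - 5)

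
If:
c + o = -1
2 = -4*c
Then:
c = -1/2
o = -1/2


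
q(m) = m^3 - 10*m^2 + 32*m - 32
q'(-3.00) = 119.00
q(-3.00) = -245.00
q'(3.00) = -1.00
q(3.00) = 1.00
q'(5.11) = 8.14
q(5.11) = 3.83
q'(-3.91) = 156.06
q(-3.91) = -369.78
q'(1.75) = 6.19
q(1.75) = -1.27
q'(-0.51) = 42.98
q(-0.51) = -51.05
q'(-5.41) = 228.00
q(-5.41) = -656.14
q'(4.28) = 1.36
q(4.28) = 0.18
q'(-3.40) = 134.68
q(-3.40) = -295.70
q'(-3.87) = 154.33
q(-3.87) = -363.57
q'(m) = 3*m^2 - 20*m + 32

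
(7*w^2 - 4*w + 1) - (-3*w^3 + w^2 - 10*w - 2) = 3*w^3 + 6*w^2 + 6*w + 3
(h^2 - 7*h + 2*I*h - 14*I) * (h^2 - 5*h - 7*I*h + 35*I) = h^4 - 12*h^3 - 5*I*h^3 + 49*h^2 + 60*I*h^2 - 168*h - 175*I*h + 490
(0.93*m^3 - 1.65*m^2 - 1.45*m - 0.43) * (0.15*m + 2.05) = 0.1395*m^4 + 1.659*m^3 - 3.6*m^2 - 3.037*m - 0.8815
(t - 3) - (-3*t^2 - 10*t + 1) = 3*t^2 + 11*t - 4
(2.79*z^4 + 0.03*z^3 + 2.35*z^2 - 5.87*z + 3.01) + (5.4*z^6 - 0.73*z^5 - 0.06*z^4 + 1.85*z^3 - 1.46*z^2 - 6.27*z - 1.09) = 5.4*z^6 - 0.73*z^5 + 2.73*z^4 + 1.88*z^3 + 0.89*z^2 - 12.14*z + 1.92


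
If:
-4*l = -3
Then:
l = 3/4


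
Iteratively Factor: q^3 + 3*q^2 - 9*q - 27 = (q + 3)*(q^2 - 9) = (q - 3)*(q + 3)*(q + 3)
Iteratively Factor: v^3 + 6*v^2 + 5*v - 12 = (v + 3)*(v^2 + 3*v - 4) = (v + 3)*(v + 4)*(v - 1)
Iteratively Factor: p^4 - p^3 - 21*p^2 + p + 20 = (p + 4)*(p^3 - 5*p^2 - p + 5) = (p - 5)*(p + 4)*(p^2 - 1) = (p - 5)*(p + 1)*(p + 4)*(p - 1)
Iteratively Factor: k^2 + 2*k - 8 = (k - 2)*(k + 4)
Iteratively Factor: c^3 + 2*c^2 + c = (c + 1)*(c^2 + c) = c*(c + 1)*(c + 1)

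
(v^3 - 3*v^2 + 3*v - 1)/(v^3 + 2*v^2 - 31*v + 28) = (v^2 - 2*v + 1)/(v^2 + 3*v - 28)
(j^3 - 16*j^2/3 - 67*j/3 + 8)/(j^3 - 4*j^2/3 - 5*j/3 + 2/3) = (j^2 - 5*j - 24)/(j^2 - j - 2)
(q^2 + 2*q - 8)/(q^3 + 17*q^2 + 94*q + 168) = (q - 2)/(q^2 + 13*q + 42)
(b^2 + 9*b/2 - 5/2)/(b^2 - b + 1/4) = 2*(b + 5)/(2*b - 1)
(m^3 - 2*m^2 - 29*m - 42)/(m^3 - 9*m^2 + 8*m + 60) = (m^2 - 4*m - 21)/(m^2 - 11*m + 30)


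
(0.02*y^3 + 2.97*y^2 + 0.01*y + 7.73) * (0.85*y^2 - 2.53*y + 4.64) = 0.017*y^5 + 2.4739*y^4 - 7.4128*y^3 + 20.326*y^2 - 19.5105*y + 35.8672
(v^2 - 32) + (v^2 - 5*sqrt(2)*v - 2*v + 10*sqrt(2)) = 2*v^2 - 5*sqrt(2)*v - 2*v - 32 + 10*sqrt(2)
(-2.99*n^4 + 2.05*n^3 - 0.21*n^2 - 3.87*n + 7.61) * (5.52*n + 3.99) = -16.5048*n^5 - 0.614100000000002*n^4 + 7.0203*n^3 - 22.2003*n^2 + 26.5659*n + 30.3639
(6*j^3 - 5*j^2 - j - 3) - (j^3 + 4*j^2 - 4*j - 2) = 5*j^3 - 9*j^2 + 3*j - 1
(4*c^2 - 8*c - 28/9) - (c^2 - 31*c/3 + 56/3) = 3*c^2 + 7*c/3 - 196/9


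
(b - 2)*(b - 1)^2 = b^3 - 4*b^2 + 5*b - 2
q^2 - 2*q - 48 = (q - 8)*(q + 6)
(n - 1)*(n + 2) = n^2 + n - 2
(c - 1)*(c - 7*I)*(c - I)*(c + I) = c^4 - c^3 - 7*I*c^3 + c^2 + 7*I*c^2 - c - 7*I*c + 7*I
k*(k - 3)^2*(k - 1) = k^4 - 7*k^3 + 15*k^2 - 9*k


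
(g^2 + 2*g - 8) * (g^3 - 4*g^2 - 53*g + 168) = g^5 - 2*g^4 - 69*g^3 + 94*g^2 + 760*g - 1344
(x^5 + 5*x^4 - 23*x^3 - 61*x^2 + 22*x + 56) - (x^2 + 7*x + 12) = x^5 + 5*x^4 - 23*x^3 - 62*x^2 + 15*x + 44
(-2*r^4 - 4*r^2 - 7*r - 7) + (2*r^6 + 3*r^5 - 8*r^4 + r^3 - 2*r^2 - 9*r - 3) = 2*r^6 + 3*r^5 - 10*r^4 + r^3 - 6*r^2 - 16*r - 10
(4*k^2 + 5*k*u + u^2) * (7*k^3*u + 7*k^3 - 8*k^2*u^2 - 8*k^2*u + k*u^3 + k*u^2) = 28*k^5*u + 28*k^5 + 3*k^4*u^2 + 3*k^4*u - 29*k^3*u^3 - 29*k^3*u^2 - 3*k^2*u^4 - 3*k^2*u^3 + k*u^5 + k*u^4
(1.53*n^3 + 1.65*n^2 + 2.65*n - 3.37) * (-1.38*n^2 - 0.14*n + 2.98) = -2.1114*n^5 - 2.4912*n^4 + 0.671400000000001*n^3 + 9.1966*n^2 + 8.3688*n - 10.0426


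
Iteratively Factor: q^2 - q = (q)*(q - 1)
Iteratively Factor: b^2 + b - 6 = (b + 3)*(b - 2)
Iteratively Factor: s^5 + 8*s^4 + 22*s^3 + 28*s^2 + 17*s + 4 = (s + 4)*(s^4 + 4*s^3 + 6*s^2 + 4*s + 1) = (s + 1)*(s + 4)*(s^3 + 3*s^2 + 3*s + 1) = (s + 1)^2*(s + 4)*(s^2 + 2*s + 1) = (s + 1)^3*(s + 4)*(s + 1)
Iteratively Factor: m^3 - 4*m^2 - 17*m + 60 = (m - 3)*(m^2 - m - 20) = (m - 5)*(m - 3)*(m + 4)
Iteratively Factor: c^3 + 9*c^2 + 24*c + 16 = (c + 1)*(c^2 + 8*c + 16) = (c + 1)*(c + 4)*(c + 4)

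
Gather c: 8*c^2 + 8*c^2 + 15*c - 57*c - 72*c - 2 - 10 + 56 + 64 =16*c^2 - 114*c + 108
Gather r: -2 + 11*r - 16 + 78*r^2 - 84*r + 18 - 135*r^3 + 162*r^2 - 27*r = -135*r^3 + 240*r^2 - 100*r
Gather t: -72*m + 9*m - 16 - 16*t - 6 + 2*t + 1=-63*m - 14*t - 21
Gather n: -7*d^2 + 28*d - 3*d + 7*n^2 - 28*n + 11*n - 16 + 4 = -7*d^2 + 25*d + 7*n^2 - 17*n - 12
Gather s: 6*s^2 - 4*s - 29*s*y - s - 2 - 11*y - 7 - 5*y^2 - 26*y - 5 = 6*s^2 + s*(-29*y - 5) - 5*y^2 - 37*y - 14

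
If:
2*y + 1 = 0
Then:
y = -1/2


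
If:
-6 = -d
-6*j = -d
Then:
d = 6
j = 1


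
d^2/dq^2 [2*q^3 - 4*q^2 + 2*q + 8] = 12*q - 8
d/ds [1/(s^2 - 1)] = -2*s/(s^2 - 1)^2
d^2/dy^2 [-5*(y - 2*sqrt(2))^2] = -10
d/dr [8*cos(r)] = -8*sin(r)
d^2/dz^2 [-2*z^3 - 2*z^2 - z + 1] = -12*z - 4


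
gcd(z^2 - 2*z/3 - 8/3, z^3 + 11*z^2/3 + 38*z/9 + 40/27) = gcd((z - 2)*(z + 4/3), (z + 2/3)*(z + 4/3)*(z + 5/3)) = z + 4/3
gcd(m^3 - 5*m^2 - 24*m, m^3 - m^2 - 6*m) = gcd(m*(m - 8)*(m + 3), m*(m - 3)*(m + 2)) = m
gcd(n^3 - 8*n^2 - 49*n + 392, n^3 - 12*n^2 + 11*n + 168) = n^2 - 15*n + 56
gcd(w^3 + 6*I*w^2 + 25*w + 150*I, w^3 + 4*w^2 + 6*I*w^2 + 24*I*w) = w + 6*I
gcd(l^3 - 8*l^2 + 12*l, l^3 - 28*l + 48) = l - 2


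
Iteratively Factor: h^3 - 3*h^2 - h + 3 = (h - 3)*(h^2 - 1) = (h - 3)*(h + 1)*(h - 1)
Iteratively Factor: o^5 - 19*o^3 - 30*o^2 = (o - 5)*(o^4 + 5*o^3 + 6*o^2) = (o - 5)*(o + 2)*(o^3 + 3*o^2) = (o - 5)*(o + 2)*(o + 3)*(o^2) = o*(o - 5)*(o + 2)*(o + 3)*(o)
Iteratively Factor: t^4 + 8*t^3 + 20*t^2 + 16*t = (t + 4)*(t^3 + 4*t^2 + 4*t) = (t + 2)*(t + 4)*(t^2 + 2*t) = t*(t + 2)*(t + 4)*(t + 2)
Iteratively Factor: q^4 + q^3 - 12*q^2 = (q)*(q^3 + q^2 - 12*q) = q^2*(q^2 + q - 12) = q^2*(q - 3)*(q + 4)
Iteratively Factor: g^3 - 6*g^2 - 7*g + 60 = (g - 4)*(g^2 - 2*g - 15) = (g - 4)*(g + 3)*(g - 5)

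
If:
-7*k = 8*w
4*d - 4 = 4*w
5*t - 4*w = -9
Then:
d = w + 1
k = -8*w/7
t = 4*w/5 - 9/5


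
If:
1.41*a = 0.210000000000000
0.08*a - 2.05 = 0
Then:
No Solution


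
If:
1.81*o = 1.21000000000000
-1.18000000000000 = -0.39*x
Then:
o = 0.67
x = 3.03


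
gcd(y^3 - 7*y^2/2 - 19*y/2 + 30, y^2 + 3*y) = y + 3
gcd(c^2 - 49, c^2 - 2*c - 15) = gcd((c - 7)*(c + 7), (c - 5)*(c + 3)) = 1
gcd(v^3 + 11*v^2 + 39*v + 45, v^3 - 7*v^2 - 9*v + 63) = v + 3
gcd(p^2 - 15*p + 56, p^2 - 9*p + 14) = p - 7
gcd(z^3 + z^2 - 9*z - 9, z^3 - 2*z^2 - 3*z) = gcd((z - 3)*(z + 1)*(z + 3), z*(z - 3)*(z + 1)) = z^2 - 2*z - 3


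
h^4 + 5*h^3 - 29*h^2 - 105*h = h*(h - 5)*(h + 3)*(h + 7)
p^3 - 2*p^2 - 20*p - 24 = (p - 6)*(p + 2)^2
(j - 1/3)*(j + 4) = j^2 + 11*j/3 - 4/3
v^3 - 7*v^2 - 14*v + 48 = (v - 8)*(v - 2)*(v + 3)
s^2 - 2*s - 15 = (s - 5)*(s + 3)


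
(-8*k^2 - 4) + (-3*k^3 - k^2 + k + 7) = -3*k^3 - 9*k^2 + k + 3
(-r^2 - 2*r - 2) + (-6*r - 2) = -r^2 - 8*r - 4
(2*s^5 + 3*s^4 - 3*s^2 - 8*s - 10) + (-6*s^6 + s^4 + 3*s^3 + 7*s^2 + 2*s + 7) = -6*s^6 + 2*s^5 + 4*s^4 + 3*s^3 + 4*s^2 - 6*s - 3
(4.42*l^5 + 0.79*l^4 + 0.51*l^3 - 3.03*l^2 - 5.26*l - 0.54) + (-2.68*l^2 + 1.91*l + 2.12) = 4.42*l^5 + 0.79*l^4 + 0.51*l^3 - 5.71*l^2 - 3.35*l + 1.58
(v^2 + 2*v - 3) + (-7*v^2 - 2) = -6*v^2 + 2*v - 5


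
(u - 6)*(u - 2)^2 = u^3 - 10*u^2 + 28*u - 24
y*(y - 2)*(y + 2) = y^3 - 4*y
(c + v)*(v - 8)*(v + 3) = c*v^2 - 5*c*v - 24*c + v^3 - 5*v^2 - 24*v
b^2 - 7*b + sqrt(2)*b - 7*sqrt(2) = (b - 7)*(b + sqrt(2))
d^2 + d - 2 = (d - 1)*(d + 2)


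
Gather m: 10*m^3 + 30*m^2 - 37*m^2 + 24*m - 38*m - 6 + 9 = 10*m^3 - 7*m^2 - 14*m + 3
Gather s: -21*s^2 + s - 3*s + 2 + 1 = -21*s^2 - 2*s + 3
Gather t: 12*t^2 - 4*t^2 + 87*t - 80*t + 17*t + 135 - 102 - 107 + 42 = 8*t^2 + 24*t - 32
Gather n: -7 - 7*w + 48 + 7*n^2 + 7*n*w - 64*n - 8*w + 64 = 7*n^2 + n*(7*w - 64) - 15*w + 105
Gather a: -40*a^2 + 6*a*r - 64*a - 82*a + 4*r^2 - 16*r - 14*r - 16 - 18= -40*a^2 + a*(6*r - 146) + 4*r^2 - 30*r - 34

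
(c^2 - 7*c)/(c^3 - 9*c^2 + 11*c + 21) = c/(c^2 - 2*c - 3)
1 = 1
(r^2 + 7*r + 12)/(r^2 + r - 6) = (r + 4)/(r - 2)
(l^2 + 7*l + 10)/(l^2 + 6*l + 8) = (l + 5)/(l + 4)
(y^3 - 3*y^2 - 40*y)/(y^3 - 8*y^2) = (y + 5)/y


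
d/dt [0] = 0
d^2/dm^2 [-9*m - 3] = 0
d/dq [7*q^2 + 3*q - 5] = 14*q + 3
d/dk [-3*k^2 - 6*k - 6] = -6*k - 6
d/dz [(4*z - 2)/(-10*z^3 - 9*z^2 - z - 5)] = 2*(40*z^3 - 12*z^2 - 18*z - 11)/(100*z^6 + 180*z^5 + 101*z^4 + 118*z^3 + 91*z^2 + 10*z + 25)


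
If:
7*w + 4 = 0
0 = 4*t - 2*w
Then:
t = -2/7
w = -4/7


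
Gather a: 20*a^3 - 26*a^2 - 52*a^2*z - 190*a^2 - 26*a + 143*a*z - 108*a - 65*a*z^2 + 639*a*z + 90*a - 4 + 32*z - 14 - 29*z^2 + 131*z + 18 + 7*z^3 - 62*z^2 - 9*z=20*a^3 + a^2*(-52*z - 216) + a*(-65*z^2 + 782*z - 44) + 7*z^3 - 91*z^2 + 154*z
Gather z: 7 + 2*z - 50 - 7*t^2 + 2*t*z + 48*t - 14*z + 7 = -7*t^2 + 48*t + z*(2*t - 12) - 36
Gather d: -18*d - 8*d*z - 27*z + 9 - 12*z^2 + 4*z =d*(-8*z - 18) - 12*z^2 - 23*z + 9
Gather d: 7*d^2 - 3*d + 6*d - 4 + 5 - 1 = 7*d^2 + 3*d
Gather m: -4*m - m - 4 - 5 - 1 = -5*m - 10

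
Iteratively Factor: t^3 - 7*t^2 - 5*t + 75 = (t - 5)*(t^2 - 2*t - 15) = (t - 5)*(t + 3)*(t - 5)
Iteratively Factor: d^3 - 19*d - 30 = (d + 2)*(d^2 - 2*d - 15) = (d + 2)*(d + 3)*(d - 5)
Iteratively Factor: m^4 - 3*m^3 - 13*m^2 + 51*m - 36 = (m + 4)*(m^3 - 7*m^2 + 15*m - 9) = (m - 3)*(m + 4)*(m^2 - 4*m + 3) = (m - 3)^2*(m + 4)*(m - 1)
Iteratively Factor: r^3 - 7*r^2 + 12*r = (r)*(r^2 - 7*r + 12) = r*(r - 4)*(r - 3)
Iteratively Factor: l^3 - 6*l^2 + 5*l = (l)*(l^2 - 6*l + 5) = l*(l - 1)*(l - 5)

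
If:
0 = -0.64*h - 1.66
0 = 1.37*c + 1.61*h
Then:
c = 3.05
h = -2.59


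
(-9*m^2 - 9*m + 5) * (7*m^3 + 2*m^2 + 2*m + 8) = -63*m^5 - 81*m^4 - m^3 - 80*m^2 - 62*m + 40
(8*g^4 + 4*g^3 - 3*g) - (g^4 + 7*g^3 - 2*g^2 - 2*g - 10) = 7*g^4 - 3*g^3 + 2*g^2 - g + 10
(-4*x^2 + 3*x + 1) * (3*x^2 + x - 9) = -12*x^4 + 5*x^3 + 42*x^2 - 26*x - 9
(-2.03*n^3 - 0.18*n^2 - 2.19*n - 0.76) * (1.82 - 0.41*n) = 0.8323*n^4 - 3.6208*n^3 + 0.5703*n^2 - 3.6742*n - 1.3832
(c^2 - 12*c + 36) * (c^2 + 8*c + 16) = c^4 - 4*c^3 - 44*c^2 + 96*c + 576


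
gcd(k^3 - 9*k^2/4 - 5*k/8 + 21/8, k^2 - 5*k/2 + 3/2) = k - 3/2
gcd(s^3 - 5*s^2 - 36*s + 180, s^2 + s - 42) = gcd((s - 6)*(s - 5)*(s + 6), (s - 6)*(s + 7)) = s - 6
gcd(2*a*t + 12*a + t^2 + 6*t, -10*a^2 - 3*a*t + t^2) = 2*a + t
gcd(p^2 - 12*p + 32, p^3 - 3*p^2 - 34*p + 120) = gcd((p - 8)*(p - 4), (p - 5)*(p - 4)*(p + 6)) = p - 4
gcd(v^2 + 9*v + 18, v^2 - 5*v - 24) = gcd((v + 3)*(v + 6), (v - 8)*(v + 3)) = v + 3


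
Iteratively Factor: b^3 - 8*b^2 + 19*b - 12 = (b - 4)*(b^2 - 4*b + 3) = (b - 4)*(b - 3)*(b - 1)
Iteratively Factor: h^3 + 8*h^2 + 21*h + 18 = (h + 2)*(h^2 + 6*h + 9) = (h + 2)*(h + 3)*(h + 3)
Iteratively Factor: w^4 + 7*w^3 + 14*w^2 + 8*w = (w + 1)*(w^3 + 6*w^2 + 8*w) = (w + 1)*(w + 2)*(w^2 + 4*w) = w*(w + 1)*(w + 2)*(w + 4)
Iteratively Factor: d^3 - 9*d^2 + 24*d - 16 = (d - 1)*(d^2 - 8*d + 16) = (d - 4)*(d - 1)*(d - 4)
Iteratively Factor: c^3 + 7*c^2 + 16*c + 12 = (c + 3)*(c^2 + 4*c + 4) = (c + 2)*(c + 3)*(c + 2)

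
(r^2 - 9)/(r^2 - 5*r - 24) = (r - 3)/(r - 8)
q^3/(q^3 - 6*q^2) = q/(q - 6)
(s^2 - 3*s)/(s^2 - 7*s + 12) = s/(s - 4)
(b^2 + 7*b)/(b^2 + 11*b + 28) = b/(b + 4)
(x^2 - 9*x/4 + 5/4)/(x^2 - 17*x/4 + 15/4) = (x - 1)/(x - 3)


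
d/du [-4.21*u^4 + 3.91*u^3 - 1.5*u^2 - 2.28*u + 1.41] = -16.84*u^3 + 11.73*u^2 - 3.0*u - 2.28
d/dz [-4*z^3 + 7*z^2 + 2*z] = -12*z^2 + 14*z + 2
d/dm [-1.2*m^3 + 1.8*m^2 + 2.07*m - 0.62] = -3.6*m^2 + 3.6*m + 2.07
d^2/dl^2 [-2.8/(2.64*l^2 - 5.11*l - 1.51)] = (-39.02976*l^2 + 75.54624*l + 2.8*(5.28*l - 5.11)*(10.56*l - 10.22) + 22.32384)/(-2.64*l^2 + 5.11*l + 1.51)^3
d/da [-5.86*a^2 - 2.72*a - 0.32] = -11.72*a - 2.72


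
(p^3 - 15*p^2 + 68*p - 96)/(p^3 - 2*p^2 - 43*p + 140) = (p^2 - 11*p + 24)/(p^2 + 2*p - 35)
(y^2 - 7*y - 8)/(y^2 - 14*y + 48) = (y + 1)/(y - 6)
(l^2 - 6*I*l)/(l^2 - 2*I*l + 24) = l/(l + 4*I)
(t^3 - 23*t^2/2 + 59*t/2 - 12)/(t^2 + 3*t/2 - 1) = (t^2 - 11*t + 24)/(t + 2)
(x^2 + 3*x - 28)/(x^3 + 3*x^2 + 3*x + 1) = (x^2 + 3*x - 28)/(x^3 + 3*x^2 + 3*x + 1)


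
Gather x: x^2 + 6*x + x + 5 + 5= x^2 + 7*x + 10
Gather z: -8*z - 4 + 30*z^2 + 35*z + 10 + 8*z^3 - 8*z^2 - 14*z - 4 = 8*z^3 + 22*z^2 + 13*z + 2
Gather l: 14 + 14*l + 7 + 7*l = 21*l + 21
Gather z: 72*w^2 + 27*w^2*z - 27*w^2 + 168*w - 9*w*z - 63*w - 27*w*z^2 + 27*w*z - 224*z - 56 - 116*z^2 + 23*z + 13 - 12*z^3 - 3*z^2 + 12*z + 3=45*w^2 + 105*w - 12*z^3 + z^2*(-27*w - 119) + z*(27*w^2 + 18*w - 189) - 40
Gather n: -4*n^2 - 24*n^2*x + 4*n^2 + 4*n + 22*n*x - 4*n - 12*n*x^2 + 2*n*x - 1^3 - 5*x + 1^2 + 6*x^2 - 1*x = -24*n^2*x + n*(-12*x^2 + 24*x) + 6*x^2 - 6*x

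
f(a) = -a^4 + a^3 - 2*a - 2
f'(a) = -4*a^3 + 3*a^2 - 2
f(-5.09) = -794.92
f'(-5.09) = 603.21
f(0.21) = -2.41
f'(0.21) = -1.90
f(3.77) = -157.96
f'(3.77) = -173.69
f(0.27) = -2.53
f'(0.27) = -1.86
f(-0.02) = -1.96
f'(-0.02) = -2.00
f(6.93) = -1989.44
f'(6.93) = -1189.18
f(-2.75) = -74.49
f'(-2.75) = 103.88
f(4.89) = -466.64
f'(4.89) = -397.98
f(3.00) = -62.00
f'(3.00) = -83.00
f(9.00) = -5852.00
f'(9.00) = -2675.00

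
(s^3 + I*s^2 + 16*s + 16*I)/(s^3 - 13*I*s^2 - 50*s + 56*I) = (s^2 + 5*I*s - 4)/(s^2 - 9*I*s - 14)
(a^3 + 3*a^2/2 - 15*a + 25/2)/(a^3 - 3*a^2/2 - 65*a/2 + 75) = (a^2 + 4*a - 5)/(a^2 + a - 30)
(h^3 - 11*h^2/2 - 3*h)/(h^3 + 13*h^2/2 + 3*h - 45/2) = h*(2*h^2 - 11*h - 6)/(2*h^3 + 13*h^2 + 6*h - 45)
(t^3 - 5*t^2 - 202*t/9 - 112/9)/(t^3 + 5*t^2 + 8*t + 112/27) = 3*(3*t^2 - 22*t - 16)/(9*t^2 + 24*t + 16)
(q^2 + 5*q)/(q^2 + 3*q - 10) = q/(q - 2)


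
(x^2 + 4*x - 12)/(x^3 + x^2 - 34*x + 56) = (x + 6)/(x^2 + 3*x - 28)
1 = 1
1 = 1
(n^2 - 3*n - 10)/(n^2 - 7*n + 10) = (n + 2)/(n - 2)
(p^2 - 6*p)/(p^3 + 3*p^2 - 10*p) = (p - 6)/(p^2 + 3*p - 10)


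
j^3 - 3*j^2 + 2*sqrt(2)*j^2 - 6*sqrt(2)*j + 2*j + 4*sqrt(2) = (j - 2)*(j - 1)*(j + 2*sqrt(2))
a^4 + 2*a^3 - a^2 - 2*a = a*(a - 1)*(a + 1)*(a + 2)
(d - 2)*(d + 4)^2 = d^3 + 6*d^2 - 32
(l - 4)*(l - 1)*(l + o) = l^3 + l^2*o - 5*l^2 - 5*l*o + 4*l + 4*o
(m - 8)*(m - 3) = m^2 - 11*m + 24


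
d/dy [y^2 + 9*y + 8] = 2*y + 9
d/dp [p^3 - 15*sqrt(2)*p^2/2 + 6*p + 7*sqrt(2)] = 3*p^2 - 15*sqrt(2)*p + 6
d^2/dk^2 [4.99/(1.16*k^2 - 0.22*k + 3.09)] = (-13.429088*k^2 + 2.546896*k + 4.99*(2.32*k - 0.22)*(4.64*k - 0.44) - 35.772312)/(1.16*k^2 - 0.22*k + 3.09)^3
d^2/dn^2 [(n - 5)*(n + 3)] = 2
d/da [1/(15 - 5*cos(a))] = -sin(a)/(5*(cos(a) - 3)^2)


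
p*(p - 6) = p^2 - 6*p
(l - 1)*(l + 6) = l^2 + 5*l - 6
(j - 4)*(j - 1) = j^2 - 5*j + 4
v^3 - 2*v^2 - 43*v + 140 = (v - 5)*(v - 4)*(v + 7)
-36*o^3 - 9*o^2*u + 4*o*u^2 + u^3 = (-3*o + u)*(3*o + u)*(4*o + u)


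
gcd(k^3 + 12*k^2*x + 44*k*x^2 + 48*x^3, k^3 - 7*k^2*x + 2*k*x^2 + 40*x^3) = k + 2*x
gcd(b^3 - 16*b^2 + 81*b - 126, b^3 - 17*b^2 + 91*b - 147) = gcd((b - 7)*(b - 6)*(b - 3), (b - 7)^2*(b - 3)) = b^2 - 10*b + 21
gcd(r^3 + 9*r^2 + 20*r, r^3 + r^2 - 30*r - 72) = r + 4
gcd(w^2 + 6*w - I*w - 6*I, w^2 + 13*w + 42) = w + 6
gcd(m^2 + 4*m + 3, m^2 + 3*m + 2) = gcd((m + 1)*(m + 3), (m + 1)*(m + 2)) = m + 1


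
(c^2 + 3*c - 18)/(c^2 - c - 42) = (c - 3)/(c - 7)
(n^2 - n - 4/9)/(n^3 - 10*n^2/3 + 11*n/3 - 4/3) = (n + 1/3)/(n^2 - 2*n + 1)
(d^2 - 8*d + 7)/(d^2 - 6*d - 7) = (d - 1)/(d + 1)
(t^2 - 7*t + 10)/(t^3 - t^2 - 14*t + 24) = (t - 5)/(t^2 + t - 12)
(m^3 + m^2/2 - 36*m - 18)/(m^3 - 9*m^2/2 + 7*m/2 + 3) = (m^2 - 36)/(m^2 - 5*m + 6)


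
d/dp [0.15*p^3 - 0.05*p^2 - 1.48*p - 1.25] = 0.45*p^2 - 0.1*p - 1.48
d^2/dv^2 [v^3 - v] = 6*v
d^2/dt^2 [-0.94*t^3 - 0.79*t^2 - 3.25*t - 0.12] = -5.64*t - 1.58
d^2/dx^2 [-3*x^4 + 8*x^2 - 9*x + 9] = 16 - 36*x^2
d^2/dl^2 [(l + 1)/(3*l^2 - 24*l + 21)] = 2*((7 - 3*l)*(l^2 - 8*l + 7) + 4*(l - 4)^2*(l + 1))/(3*(l^2 - 8*l + 7)^3)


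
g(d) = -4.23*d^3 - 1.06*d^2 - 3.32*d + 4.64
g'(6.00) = -472.88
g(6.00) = -967.12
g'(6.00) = -472.88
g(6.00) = -967.12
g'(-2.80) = -96.87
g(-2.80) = 98.48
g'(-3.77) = -175.69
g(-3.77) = 228.75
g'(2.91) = -116.95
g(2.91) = -118.23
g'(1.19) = -23.81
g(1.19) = -7.94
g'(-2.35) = -68.42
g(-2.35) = 61.48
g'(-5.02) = -312.47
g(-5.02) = 529.71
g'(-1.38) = -24.56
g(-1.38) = 18.32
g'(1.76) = -46.36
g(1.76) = -27.55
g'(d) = -12.69*d^2 - 2.12*d - 3.32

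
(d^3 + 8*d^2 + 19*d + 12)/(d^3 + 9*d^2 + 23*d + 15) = (d + 4)/(d + 5)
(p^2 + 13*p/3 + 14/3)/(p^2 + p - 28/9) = 3*(p + 2)/(3*p - 4)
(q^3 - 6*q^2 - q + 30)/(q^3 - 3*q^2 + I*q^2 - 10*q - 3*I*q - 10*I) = (q - 3)/(q + I)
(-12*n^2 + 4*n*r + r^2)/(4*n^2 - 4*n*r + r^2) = (6*n + r)/(-2*n + r)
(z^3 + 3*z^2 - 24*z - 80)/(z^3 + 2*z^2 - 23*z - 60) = (z + 4)/(z + 3)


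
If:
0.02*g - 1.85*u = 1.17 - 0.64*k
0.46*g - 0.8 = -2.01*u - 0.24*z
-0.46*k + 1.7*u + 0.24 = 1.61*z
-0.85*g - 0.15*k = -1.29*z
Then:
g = -1.01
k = 3.76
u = 0.66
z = -0.23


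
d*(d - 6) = d^2 - 6*d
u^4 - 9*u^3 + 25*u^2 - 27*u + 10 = (u - 5)*(u - 2)*(u - 1)^2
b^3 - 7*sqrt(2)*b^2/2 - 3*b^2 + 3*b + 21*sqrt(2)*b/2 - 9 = (b - 3)*(b - 3*sqrt(2))*(b - sqrt(2)/2)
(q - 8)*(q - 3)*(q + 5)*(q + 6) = q^4 - 67*q^2 - 66*q + 720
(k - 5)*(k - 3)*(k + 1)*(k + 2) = k^4 - 5*k^3 - 7*k^2 + 29*k + 30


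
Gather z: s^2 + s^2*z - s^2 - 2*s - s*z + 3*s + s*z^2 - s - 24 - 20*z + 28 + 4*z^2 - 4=z^2*(s + 4) + z*(s^2 - s - 20)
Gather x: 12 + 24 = 36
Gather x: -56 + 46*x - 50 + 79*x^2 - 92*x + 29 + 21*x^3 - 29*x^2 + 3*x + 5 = 21*x^3 + 50*x^2 - 43*x - 72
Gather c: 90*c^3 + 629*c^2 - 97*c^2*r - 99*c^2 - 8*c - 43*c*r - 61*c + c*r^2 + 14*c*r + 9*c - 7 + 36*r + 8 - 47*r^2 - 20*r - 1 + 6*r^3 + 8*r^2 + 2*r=90*c^3 + c^2*(530 - 97*r) + c*(r^2 - 29*r - 60) + 6*r^3 - 39*r^2 + 18*r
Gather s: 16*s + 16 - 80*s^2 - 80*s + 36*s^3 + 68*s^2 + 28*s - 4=36*s^3 - 12*s^2 - 36*s + 12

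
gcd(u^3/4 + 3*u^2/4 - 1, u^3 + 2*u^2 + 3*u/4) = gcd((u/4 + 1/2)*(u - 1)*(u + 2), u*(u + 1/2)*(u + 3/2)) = 1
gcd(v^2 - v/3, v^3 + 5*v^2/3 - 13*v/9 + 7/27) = v - 1/3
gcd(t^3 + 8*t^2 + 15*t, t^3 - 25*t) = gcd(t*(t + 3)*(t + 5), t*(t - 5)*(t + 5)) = t^2 + 5*t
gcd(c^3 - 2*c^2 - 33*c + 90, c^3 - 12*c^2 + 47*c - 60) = c^2 - 8*c + 15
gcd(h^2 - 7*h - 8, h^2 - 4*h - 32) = h - 8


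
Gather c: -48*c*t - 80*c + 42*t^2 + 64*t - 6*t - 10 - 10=c*(-48*t - 80) + 42*t^2 + 58*t - 20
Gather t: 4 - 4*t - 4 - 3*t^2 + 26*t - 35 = -3*t^2 + 22*t - 35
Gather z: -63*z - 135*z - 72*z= -270*z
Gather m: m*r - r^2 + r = m*r - r^2 + r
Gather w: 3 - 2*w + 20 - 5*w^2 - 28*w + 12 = -5*w^2 - 30*w + 35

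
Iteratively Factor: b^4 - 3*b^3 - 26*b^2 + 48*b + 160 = (b + 4)*(b^3 - 7*b^2 + 2*b + 40) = (b + 2)*(b + 4)*(b^2 - 9*b + 20) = (b - 4)*(b + 2)*(b + 4)*(b - 5)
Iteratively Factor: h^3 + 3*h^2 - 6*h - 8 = (h + 4)*(h^2 - h - 2) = (h + 1)*(h + 4)*(h - 2)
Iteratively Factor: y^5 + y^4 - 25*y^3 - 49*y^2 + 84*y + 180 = (y + 2)*(y^4 - y^3 - 23*y^2 - 3*y + 90) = (y + 2)*(y + 3)*(y^3 - 4*y^2 - 11*y + 30) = (y - 5)*(y + 2)*(y + 3)*(y^2 + y - 6) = (y - 5)*(y + 2)*(y + 3)^2*(y - 2)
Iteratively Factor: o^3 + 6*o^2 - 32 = (o + 4)*(o^2 + 2*o - 8) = (o - 2)*(o + 4)*(o + 4)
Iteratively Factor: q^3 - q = (q + 1)*(q^2 - q) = q*(q + 1)*(q - 1)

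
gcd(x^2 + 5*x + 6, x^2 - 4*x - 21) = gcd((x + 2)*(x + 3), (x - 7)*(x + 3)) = x + 3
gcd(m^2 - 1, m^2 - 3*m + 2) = m - 1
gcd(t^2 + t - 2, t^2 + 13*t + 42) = 1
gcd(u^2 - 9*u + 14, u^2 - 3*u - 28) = u - 7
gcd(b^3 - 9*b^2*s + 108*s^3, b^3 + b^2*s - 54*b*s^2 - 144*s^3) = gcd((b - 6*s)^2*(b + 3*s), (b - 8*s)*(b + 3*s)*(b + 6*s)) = b + 3*s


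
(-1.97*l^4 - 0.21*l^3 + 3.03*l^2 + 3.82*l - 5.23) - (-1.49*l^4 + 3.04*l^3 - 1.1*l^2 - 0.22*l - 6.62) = -0.48*l^4 - 3.25*l^3 + 4.13*l^2 + 4.04*l + 1.39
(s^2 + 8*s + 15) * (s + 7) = s^3 + 15*s^2 + 71*s + 105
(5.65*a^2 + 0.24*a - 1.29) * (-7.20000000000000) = -40.68*a^2 - 1.728*a + 9.288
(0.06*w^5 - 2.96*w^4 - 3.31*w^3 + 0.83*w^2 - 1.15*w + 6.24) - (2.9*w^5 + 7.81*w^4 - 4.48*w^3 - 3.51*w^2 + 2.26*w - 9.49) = -2.84*w^5 - 10.77*w^4 + 1.17*w^3 + 4.34*w^2 - 3.41*w + 15.73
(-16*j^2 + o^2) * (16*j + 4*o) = -256*j^3 - 64*j^2*o + 16*j*o^2 + 4*o^3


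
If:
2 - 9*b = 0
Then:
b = 2/9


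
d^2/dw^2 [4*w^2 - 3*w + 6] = 8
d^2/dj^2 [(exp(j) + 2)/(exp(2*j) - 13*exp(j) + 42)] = (exp(4*j) + 21*exp(3*j) - 330*exp(2*j) + 548*exp(j) + 2856)*exp(j)/(exp(6*j) - 39*exp(5*j) + 633*exp(4*j) - 5473*exp(3*j) + 26586*exp(2*j) - 68796*exp(j) + 74088)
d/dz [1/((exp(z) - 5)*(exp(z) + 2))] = (3 - 2*exp(z))*exp(z)/(exp(4*z) - 6*exp(3*z) - 11*exp(2*z) + 60*exp(z) + 100)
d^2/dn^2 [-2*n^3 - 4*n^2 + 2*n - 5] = -12*n - 8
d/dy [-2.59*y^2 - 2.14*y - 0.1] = -5.18*y - 2.14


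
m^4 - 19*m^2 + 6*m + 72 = (m - 3)^2*(m + 2)*(m + 4)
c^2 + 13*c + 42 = (c + 6)*(c + 7)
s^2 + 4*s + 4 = (s + 2)^2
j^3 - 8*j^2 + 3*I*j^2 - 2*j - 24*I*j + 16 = (j - 8)*(j + I)*(j + 2*I)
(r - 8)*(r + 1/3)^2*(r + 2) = r^4 - 16*r^3/3 - 179*r^2/9 - 34*r/3 - 16/9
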